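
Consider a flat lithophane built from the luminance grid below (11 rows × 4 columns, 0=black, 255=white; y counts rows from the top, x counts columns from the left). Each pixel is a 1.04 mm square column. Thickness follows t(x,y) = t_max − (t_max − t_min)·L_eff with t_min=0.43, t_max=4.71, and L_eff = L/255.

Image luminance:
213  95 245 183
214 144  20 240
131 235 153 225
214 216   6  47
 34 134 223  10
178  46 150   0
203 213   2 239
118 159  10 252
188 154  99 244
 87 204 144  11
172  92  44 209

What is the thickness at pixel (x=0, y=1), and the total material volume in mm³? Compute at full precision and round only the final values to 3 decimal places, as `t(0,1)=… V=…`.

span = t_max - t_min = 4.71 - 0.43 = 4.280
L(0,1) = 214, L_eff = 214/255 = 0.839216
t(0,1) = 4.71 - 4.280·0.839216 = 1.118
Σt over all 11·4 pixels = 131551/1275 ≈ 103.1772549
V = pitch²·Σt = 1.04²·131551/1275 = 111.597

t(0,1)=1.118 V=111.597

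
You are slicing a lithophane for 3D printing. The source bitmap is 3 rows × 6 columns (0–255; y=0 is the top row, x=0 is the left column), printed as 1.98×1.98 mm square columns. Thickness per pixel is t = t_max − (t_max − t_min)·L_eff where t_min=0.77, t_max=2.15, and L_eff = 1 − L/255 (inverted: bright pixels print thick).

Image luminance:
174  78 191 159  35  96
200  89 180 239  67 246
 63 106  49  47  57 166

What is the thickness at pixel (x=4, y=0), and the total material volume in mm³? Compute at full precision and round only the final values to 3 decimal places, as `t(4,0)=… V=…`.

span = t_max - t_min = 2.15 - 0.77 = 1.380
L(4,0) = 35, L_eff = 1 - 35/255 = 0.862745 (inverted)
t(4,0) = 2.15 - 1.380·0.862745 = 0.959
Σt over all 3·6 pixels = 110471/4250 ≈ 25.9931765
V = pitch²·Σt = 1.98²·110471/4250 = 101.904

t(4,0)=0.959 V=101.904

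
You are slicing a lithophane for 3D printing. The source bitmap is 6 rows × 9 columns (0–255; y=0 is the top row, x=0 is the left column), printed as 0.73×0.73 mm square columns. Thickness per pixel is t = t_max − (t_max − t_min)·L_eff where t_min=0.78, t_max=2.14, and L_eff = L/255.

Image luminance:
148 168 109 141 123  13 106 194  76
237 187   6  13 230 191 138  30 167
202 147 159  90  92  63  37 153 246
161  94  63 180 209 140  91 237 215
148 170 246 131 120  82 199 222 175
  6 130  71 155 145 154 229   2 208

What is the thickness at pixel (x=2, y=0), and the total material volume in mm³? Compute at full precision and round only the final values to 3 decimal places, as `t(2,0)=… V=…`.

span = t_max - t_min = 2.14 - 0.78 = 1.360
L(2,0) = 109, L_eff = 109/255 = 0.427451
t(2,0) = 2.14 - 1.360·0.427451 = 1.559
Σt over all 6·9 pixels = 75.832
V = pitch²·Σt = 0.73²·75.832 = 40.411

t(2,0)=1.559 V=40.411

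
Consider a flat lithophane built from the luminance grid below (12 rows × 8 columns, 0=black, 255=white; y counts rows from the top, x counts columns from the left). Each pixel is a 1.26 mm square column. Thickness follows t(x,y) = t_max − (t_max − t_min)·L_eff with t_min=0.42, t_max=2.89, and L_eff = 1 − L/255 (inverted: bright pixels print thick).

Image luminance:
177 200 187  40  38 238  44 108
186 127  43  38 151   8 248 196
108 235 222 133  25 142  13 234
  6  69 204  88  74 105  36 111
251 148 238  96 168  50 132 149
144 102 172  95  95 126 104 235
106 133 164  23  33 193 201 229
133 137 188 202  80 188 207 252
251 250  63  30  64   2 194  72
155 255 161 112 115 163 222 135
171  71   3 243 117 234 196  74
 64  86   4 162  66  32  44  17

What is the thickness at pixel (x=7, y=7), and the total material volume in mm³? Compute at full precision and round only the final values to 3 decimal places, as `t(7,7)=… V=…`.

t(7,7)=2.861 V=255.252

span = t_max - t_min = 2.89 - 0.42 = 2.470
L(7,7) = 252, L_eff = 1 - 252/255 = 0.011765 (inverted)
t(7,7) = 2.89 - 2.470·0.011765 = 2.861
Σt over all 12·8 pixels = 1024963/6375 ≈ 160.7785098
V = pitch²·Σt = 1.26²·1024963/6375 = 255.252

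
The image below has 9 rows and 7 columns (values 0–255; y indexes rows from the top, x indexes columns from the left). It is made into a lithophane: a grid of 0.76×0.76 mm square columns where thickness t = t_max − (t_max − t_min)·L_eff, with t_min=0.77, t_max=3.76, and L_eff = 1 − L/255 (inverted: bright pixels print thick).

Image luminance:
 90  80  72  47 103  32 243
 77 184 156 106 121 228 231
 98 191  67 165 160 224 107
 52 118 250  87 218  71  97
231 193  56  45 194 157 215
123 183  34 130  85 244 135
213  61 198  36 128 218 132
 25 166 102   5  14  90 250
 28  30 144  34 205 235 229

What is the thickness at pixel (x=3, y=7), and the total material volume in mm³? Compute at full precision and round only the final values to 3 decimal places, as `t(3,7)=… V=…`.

t(3,7)=0.829 V=83.846

span = t_max - t_min = 3.76 - 0.77 = 2.990
L(3,7) = 5, L_eff = 1 - 5/255 = 0.980392 (inverted)
t(3,7) = 3.76 - 2.990·0.980392 = 0.829
Σt over all 9·7 pixels = 1850831/12750 ≈ 145.1632157
V = pitch²·Σt = 0.76²·1850831/12750 = 83.846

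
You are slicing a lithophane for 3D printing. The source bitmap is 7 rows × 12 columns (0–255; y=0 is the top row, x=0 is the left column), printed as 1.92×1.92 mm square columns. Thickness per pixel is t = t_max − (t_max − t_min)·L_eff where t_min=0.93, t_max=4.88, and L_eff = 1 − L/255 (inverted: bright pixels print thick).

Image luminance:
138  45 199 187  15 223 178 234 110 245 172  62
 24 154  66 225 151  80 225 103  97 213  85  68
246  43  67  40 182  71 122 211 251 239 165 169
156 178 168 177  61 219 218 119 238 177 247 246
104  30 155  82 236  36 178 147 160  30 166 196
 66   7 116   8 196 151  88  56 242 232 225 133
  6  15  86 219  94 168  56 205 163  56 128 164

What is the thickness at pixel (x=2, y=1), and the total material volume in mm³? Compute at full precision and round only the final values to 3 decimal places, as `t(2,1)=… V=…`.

span = t_max - t_min = 4.88 - 0.93 = 3.950
L(2,1) = 66, L_eff = 1 - 66/255 = 0.741176 (inverted)
t(2,1) = 4.88 - 3.950·0.741176 = 1.952
Σt over all 7·12 pixels = 441141/1700 ≈ 259.4947059
V = pitch²·Σt = 1.92²·441141/1700 = 956.601

t(2,1)=1.952 V=956.601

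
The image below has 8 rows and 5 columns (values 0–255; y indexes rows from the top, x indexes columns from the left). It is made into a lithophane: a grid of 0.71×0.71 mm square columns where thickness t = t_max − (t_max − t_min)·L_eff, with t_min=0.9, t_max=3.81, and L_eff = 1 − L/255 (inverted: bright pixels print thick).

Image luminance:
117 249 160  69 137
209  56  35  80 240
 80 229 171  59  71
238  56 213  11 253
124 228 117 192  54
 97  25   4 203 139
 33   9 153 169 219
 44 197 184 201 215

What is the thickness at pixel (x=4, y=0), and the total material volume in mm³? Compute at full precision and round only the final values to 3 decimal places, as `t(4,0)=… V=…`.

span = t_max - t_min = 3.81 - 0.9 = 2.910
L(4,0) = 137, L_eff = 1 - 137/255 = 0.462745 (inverted)
t(4,0) = 3.81 - 2.910·0.462745 = 2.463
Σt over all 8·5 pixels = 41199/425 ≈ 96.9388235
V = pitch²·Σt = 0.71²·41199/425 = 48.867

t(4,0)=2.463 V=48.867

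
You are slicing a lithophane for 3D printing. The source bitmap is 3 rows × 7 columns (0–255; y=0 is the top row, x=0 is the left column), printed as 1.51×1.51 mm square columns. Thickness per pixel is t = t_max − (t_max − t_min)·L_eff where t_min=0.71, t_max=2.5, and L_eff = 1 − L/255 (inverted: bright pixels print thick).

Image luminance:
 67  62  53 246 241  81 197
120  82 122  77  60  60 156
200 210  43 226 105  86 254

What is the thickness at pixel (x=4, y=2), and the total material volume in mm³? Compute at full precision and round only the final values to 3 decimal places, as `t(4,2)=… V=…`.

t(4,2)=1.447 V=77.979

span = t_max - t_min = 2.5 - 0.71 = 1.790
L(4,2) = 105, L_eff = 1 - 105/255 = 0.588235 (inverted)
t(4,2) = 2.5 - 1.790·0.588235 = 1.447
Σt over all 3·7 pixels = 290699/8500 ≈ 34.1998824
V = pitch²·Σt = 1.51²·290699/8500 = 77.979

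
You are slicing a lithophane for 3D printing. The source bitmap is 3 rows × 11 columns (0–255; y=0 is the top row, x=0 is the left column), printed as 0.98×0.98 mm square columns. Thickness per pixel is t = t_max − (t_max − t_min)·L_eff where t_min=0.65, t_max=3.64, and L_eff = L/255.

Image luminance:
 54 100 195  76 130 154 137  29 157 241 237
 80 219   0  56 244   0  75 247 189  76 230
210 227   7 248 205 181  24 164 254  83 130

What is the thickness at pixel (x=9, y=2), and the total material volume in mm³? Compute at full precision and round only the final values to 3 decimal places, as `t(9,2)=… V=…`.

t(9,2)=2.667 V=62.897

span = t_max - t_min = 3.64 - 0.65 = 2.990
L(9,2) = 83, L_eff = 83/255 = 0.325490
t(9,2) = 3.64 - 2.990·0.325490 = 2.667
Σt over all 3·11 pixels = 556673/8500 ≈ 65.4909412
V = pitch²·Σt = 0.98²·556673/8500 = 62.897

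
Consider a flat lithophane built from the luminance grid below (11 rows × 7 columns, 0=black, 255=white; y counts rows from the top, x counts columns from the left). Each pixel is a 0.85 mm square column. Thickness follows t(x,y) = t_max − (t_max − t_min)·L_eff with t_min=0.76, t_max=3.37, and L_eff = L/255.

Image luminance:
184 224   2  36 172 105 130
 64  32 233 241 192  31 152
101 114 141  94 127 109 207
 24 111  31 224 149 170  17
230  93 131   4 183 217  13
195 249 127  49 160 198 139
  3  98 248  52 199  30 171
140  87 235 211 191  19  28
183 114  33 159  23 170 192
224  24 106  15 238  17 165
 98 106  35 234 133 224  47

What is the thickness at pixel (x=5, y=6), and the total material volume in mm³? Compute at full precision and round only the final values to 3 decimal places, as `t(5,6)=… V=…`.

t(5,6)=3.063 V=116.068

span = t_max - t_min = 3.37 - 0.76 = 2.610
L(5,6) = 30, L_eff = 30/255 = 0.117647
t(5,6) = 3.37 - 2.610·0.117647 = 3.063
Σt over all 11·7 pixels = 682753/4250 ≈ 160.6477647
V = pitch²·Σt = 0.85²·682753/4250 = 116.068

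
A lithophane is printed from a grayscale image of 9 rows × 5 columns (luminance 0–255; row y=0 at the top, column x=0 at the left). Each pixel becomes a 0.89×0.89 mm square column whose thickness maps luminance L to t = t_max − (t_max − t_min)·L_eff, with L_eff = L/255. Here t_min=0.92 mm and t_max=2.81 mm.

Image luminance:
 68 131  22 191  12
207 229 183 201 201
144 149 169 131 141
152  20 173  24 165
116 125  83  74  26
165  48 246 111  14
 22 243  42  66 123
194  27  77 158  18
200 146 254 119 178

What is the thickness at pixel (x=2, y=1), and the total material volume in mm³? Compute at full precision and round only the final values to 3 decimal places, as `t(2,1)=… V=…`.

t(2,1)=1.454 V=67.355

span = t_max - t_min = 2.81 - 0.92 = 1.890
L(2,1) = 183, L_eff = 183/255 = 0.717647
t(2,1) = 2.81 - 1.890·0.717647 = 1.454
Σt over all 9·5 pixels = 722781/8500 ≈ 85.0330588
V = pitch²·Σt = 0.89²·722781/8500 = 67.355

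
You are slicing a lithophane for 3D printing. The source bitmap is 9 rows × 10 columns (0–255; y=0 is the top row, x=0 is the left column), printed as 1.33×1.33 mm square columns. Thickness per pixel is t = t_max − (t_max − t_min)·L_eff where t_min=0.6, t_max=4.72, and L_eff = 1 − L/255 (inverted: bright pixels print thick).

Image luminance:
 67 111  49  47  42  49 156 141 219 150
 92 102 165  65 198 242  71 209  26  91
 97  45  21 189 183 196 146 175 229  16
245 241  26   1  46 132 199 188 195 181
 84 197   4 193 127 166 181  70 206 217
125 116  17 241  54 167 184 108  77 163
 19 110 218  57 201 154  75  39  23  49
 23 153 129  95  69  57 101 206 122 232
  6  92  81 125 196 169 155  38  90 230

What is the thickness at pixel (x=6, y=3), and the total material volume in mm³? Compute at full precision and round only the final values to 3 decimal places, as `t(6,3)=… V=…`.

t(6,3)=3.815 V=411.443

span = t_max - t_min = 4.72 - 0.6 = 4.120
L(6,3) = 199, L_eff = 1 - 199/255 = 0.219608 (inverted)
t(6,3) = 4.72 - 4.120·0.219608 = 3.815
Σt over all 9·10 pixels = 1482812/6375 ≈ 232.5979608
V = pitch²·Σt = 1.33²·1482812/6375 = 411.443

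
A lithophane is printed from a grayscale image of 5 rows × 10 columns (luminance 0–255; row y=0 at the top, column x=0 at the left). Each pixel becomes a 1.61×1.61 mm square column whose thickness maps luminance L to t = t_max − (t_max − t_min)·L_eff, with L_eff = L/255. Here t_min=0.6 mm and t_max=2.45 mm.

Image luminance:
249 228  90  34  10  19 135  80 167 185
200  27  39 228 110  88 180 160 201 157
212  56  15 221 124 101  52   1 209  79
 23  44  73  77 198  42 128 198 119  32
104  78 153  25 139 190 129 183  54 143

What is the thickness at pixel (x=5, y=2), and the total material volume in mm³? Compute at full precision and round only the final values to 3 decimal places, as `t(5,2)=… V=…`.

t(5,2)=1.717 V=208.668

span = t_max - t_min = 2.45 - 0.6 = 1.850
L(5,2) = 101, L_eff = 101/255 = 0.396078
t(5,2) = 2.45 - 1.850·0.396078 = 1.717
Σt over all 5·10 pixels = 410557/5100 ≈ 80.5013725
V = pitch²·Σt = 1.61²·410557/5100 = 208.668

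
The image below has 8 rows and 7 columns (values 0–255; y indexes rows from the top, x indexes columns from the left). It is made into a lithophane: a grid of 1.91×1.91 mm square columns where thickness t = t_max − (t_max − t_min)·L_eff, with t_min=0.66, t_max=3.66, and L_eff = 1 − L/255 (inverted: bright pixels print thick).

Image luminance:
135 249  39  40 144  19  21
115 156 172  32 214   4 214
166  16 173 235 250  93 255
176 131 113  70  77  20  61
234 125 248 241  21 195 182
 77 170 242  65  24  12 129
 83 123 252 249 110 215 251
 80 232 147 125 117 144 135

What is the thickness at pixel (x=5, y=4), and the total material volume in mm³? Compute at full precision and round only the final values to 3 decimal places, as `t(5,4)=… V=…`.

t(5,4)=2.954 V=461.789

span = t_max - t_min = 3.66 - 0.66 = 3.000
L(5,4) = 195, L_eff = 1 - 195/255 = 0.235294 (inverted)
t(5,4) = 3.66 - 3.000·0.235294 = 2.954
Σt over all 8·7 pixels = 53798/425 ≈ 126.5835294
V = pitch²·Σt = 1.91²·53798/425 = 461.789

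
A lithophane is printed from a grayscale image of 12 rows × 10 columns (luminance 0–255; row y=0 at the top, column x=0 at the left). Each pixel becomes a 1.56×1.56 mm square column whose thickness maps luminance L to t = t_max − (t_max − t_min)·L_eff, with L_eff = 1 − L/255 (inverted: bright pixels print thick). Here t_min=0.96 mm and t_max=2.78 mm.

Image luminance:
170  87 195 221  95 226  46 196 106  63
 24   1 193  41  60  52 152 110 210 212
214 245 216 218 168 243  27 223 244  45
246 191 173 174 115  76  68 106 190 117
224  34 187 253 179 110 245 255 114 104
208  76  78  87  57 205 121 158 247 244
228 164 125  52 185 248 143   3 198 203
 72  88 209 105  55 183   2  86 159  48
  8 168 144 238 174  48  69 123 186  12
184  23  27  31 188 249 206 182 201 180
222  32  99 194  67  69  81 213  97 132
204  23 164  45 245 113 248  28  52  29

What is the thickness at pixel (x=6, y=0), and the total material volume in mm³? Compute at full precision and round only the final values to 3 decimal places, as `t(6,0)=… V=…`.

span = t_max - t_min = 2.78 - 0.96 = 1.820
L(6,0) = 46, L_eff = 1 - 46/255 = 0.819608 (inverted)
t(6,0) = 2.78 - 1.820·0.819608 = 1.288
Σt over all 12·10 pixels = 2970209/12750 ≈ 232.9575686
V = pitch²·Σt = 1.56²·2970209/12750 = 566.926

t(6,0)=1.288 V=566.926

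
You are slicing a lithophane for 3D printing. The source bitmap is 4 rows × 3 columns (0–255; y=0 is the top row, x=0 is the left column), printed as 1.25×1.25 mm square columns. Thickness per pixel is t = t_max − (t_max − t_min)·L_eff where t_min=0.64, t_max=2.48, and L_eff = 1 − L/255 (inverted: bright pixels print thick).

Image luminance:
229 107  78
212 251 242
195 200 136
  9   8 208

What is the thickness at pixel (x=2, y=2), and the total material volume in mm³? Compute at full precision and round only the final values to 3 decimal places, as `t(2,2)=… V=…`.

span = t_max - t_min = 2.48 - 0.64 = 1.840
L(2,2) = 136, L_eff = 1 - 136/255 = 0.466667 (inverted)
t(2,2) = 2.48 - 1.840·0.466667 = 1.621
Σt over all 4·3 pixels = 9014/425 ≈ 21.2094118
V = pitch²·Σt = 1.25²·9014/425 = 33.140

t(2,2)=1.621 V=33.140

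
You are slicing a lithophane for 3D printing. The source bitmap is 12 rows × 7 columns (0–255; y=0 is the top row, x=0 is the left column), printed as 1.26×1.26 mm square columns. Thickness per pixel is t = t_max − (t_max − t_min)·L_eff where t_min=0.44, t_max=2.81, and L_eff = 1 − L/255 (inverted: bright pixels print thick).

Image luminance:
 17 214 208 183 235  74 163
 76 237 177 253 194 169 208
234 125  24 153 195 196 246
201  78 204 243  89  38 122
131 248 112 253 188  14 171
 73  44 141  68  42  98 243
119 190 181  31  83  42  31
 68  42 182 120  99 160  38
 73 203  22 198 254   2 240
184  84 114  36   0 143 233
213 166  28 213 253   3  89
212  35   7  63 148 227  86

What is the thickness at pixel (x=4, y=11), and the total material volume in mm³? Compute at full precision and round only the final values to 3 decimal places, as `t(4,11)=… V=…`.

t(4,11)=1.816 V=225.369

span = t_max - t_min = 2.81 - 0.44 = 2.370
L(4,11) = 148, L_eff = 1 - 148/255 = 0.419608 (inverted)
t(4,11) = 2.81 - 2.370·0.419608 = 1.816
Σt over all 12·7 pixels = 1206623/8500 ≈ 141.9556471
V = pitch²·Σt = 1.26²·1206623/8500 = 225.369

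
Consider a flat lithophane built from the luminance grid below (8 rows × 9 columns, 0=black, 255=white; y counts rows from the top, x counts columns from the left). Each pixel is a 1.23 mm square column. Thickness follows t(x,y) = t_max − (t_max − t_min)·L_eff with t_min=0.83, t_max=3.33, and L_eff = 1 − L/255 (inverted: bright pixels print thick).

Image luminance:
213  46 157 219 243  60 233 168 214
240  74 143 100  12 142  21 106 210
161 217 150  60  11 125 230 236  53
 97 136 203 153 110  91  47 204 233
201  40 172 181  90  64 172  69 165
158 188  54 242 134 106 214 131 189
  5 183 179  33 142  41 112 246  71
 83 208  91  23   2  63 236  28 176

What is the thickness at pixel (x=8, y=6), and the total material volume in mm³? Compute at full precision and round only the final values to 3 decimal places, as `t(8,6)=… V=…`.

t(8,6)=1.526 V=232.950

span = t_max - t_min = 3.33 - 0.83 = 2.500
L(8,6) = 71, L_eff = 1 - 71/255 = 0.721569 (inverted)
t(8,6) = 3.33 - 2.500·0.721569 = 1.526
Σt over all 8·9 pixels = 196319/1275 ≈ 153.9756863
V = pitch²·Σt = 1.23²·196319/1275 = 232.950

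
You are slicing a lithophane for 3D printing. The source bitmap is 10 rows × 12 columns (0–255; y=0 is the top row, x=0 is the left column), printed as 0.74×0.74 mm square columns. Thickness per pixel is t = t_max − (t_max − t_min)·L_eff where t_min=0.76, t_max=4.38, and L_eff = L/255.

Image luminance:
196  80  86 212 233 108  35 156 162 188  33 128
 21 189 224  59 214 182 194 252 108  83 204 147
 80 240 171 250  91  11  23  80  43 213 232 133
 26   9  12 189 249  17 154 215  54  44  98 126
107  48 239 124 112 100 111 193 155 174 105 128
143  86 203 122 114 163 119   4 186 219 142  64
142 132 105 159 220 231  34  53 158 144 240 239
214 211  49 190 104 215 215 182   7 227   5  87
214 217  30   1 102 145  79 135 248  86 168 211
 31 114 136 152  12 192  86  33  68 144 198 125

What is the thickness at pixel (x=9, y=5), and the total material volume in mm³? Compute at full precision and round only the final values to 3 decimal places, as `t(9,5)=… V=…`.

span = t_max - t_min = 4.38 - 0.76 = 3.620
L(9,5) = 219, L_eff = 219/255 = 0.858824
t(9,5) = 4.38 - 3.620·0.858824 = 1.271
Σt over all 10·12 pixels = 764519/2550 ≈ 299.8113725
V = pitch²·Σt = 0.74²·764519/2550 = 164.177

t(9,5)=1.271 V=164.177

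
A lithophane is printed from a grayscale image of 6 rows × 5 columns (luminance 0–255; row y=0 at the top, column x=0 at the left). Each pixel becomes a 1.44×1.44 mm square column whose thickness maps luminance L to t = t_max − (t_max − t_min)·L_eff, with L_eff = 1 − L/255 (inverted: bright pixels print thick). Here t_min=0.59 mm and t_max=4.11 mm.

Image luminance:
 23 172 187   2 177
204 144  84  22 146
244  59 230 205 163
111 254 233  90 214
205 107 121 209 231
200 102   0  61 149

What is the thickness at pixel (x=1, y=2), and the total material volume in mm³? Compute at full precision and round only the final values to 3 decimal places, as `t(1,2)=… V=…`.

span = t_max - t_min = 4.11 - 0.59 = 3.520
L(1,2) = 59, L_eff = 1 - 59/255 = 0.768627 (inverted)
t(1,2) = 4.11 - 3.520·0.768627 = 1.404
Σt over all 6·5 pixels = 991099/12750 ≈ 77.7332549
V = pitch²·Σt = 1.44²·991099/12750 = 161.188

t(1,2)=1.404 V=161.188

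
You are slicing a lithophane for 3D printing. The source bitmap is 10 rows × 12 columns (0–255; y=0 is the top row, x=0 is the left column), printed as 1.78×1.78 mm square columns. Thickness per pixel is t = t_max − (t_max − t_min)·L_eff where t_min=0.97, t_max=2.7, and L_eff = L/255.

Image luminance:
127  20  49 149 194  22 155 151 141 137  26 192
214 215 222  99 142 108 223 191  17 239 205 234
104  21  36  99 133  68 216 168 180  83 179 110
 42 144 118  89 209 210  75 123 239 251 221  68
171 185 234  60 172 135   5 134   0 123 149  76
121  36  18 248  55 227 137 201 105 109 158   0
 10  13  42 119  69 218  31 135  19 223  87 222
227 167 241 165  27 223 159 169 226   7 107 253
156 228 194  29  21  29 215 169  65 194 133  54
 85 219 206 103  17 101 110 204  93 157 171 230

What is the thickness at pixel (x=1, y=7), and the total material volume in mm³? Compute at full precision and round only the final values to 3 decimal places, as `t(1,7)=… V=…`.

t(1,7)=1.567 V=685.666

span = t_max - t_min = 2.7 - 0.97 = 1.730
L(1,7) = 167, L_eff = 167/255 = 0.654902
t(1,7) = 2.7 - 1.730·0.654902 = 1.567
Σt over all 10·12 pixels = 5518393/25500 ≈ 216.4075686
V = pitch²·Σt = 1.78²·5518393/25500 = 685.666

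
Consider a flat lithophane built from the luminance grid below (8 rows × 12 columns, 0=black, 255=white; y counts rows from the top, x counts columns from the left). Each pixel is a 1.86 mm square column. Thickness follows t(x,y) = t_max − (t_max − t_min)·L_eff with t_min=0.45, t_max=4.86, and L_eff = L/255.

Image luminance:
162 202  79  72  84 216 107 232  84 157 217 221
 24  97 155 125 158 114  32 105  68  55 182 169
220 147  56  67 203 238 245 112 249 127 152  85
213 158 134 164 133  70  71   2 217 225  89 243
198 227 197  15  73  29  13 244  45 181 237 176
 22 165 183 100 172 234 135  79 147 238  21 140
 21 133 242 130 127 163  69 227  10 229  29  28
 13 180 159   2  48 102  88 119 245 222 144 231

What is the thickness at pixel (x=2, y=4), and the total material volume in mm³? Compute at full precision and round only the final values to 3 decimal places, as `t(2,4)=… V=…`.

t(2,4)=1.453 V=838.166

span = t_max - t_min = 4.86 - 0.45 = 4.410
L(2,4) = 197, L_eff = 197/255 = 0.772549
t(2,4) = 4.86 - 4.410·0.772549 = 1.453
Σt over all 8·12 pixels = 2059317/8500 ≈ 242.2725882
V = pitch²·Σt = 1.86²·2059317/8500 = 838.166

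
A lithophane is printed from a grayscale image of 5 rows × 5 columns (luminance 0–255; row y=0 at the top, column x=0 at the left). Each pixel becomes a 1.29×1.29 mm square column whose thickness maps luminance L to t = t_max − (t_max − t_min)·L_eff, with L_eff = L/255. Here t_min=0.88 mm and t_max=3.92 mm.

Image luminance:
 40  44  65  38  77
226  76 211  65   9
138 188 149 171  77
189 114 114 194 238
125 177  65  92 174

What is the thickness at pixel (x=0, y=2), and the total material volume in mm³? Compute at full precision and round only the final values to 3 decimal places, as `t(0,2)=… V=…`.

t(0,2)=2.275 V=102.455

span = t_max - t_min = 3.92 - 0.88 = 3.040
L(0,2) = 138, L_eff = 138/255 = 0.541176
t(0,2) = 3.92 - 3.040·0.541176 = 2.275
Σt over all 5·5 pixels = 392494/6375 ≈ 61.5676863
V = pitch²·Σt = 1.29²·392494/6375 = 102.455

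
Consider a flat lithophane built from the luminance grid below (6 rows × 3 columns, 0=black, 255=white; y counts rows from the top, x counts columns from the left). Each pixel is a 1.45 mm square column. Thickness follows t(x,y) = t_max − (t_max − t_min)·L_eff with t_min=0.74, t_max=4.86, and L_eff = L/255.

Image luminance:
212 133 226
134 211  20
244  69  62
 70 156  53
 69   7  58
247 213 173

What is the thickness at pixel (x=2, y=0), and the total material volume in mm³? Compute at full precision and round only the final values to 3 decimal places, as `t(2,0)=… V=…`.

t(2,0)=1.209 V=103.860

span = t_max - t_min = 4.86 - 0.74 = 4.120
L(2,0) = 226, L_eff = 226/255 = 0.886275
t(2,0) = 4.86 - 4.120·0.886275 = 1.209
Σt over all 6·3 pixels = 314914/6375 ≈ 49.3982745
V = pitch²·Σt = 1.45²·314914/6375 = 103.860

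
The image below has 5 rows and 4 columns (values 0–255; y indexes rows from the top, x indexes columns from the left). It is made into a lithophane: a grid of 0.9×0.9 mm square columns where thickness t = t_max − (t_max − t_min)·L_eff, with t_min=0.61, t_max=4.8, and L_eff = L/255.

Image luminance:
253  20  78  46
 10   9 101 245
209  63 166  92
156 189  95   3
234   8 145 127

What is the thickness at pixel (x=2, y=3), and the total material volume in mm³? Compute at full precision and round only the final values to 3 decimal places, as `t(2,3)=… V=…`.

span = t_max - t_min = 4.8 - 0.61 = 4.190
L(2,3) = 95, L_eff = 95/255 = 0.372549
t(2,3) = 4.8 - 4.190·0.372549 = 3.239
Σt over all 5·4 pixels = 1505669/25500 ≈ 59.0458431
V = pitch²·Σt = 0.9²·1505669/25500 = 47.827

t(2,3)=3.239 V=47.827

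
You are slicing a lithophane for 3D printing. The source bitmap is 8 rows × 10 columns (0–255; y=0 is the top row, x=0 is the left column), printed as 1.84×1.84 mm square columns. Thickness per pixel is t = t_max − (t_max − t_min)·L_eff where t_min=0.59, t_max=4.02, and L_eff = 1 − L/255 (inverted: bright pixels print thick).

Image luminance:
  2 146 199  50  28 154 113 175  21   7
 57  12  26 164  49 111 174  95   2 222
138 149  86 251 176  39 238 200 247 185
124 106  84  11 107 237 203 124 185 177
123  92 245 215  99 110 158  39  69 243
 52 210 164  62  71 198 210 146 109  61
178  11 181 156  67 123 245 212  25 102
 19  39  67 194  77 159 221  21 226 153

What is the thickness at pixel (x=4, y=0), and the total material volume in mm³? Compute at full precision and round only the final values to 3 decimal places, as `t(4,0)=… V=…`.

span = t_max - t_min = 4.02 - 0.59 = 3.430
L(4,0) = 28, L_eff = 1 - 28/255 = 0.890196 (inverted)
t(4,0) = 4.02 - 3.430·0.890196 = 0.967
Σt over all 8·10 pixels = 773753/4250 ≈ 182.0595294
V = pitch²·Σt = 1.84²·773753/4250 = 616.381

t(4,0)=0.967 V=616.381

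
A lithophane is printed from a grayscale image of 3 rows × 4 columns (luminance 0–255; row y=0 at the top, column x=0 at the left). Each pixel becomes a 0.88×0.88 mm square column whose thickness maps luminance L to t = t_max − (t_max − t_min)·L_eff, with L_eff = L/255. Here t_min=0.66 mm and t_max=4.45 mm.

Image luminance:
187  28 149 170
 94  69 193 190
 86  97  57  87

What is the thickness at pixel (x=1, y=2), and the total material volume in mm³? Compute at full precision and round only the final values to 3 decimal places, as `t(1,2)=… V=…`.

t(1,2)=3.008 V=25.159

span = t_max - t_min = 4.45 - 0.66 = 3.790
L(1,2) = 97, L_eff = 97/255 = 0.380392
t(1,2) = 4.45 - 3.790·0.380392 = 3.008
Σt over all 3·4 pixels = 276149/8500 ≈ 32.4881176
V = pitch²·Σt = 0.88²·276149/8500 = 25.159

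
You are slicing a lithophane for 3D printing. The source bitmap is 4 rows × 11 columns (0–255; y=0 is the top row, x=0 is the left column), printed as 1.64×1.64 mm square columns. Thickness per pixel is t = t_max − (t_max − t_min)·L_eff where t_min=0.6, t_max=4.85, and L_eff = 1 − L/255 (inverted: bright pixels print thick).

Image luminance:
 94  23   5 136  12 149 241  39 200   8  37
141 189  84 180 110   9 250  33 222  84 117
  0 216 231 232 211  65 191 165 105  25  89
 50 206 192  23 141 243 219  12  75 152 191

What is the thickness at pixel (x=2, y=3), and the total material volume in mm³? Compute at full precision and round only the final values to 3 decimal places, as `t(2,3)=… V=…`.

span = t_max - t_min = 4.85 - 0.6 = 4.250
L(2,3) = 192, L_eff = 1 - 192/255 = 0.247059 (inverted)
t(2,3) = 4.85 - 4.250·0.247059 = 3.800
Σt over all 4·11 pixels = 116.35
V = pitch²·Σt = 1.64²·116.35 = 312.935

t(2,3)=3.800 V=312.935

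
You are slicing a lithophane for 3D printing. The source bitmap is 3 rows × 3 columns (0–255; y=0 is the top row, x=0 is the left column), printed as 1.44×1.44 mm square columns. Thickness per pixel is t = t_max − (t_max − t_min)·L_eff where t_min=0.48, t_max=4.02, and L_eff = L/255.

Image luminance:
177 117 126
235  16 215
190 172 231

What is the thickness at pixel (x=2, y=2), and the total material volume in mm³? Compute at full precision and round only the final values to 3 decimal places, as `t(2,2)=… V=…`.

t(2,2)=0.813 V=32.448

span = t_max - t_min = 4.02 - 0.48 = 3.540
L(2,2) = 231, L_eff = 231/255 = 0.905882
t(2,2) = 4.02 - 3.540·0.905882 = 0.813
Σt over all 3·3 pixels = 15.648
V = pitch²·Σt = 1.44²·15.648 = 32.448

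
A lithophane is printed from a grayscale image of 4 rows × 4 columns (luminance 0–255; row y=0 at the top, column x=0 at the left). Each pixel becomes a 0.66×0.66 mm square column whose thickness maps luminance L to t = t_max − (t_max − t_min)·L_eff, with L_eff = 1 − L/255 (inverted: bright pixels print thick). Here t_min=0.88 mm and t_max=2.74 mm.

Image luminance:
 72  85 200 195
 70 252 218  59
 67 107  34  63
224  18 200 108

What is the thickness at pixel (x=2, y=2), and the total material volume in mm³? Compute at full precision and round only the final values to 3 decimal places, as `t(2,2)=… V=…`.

span = t_max - t_min = 2.74 - 0.88 = 1.860
L(2,2) = 34, L_eff = 1 - 34/255 = 0.866667 (inverted)
t(2,2) = 2.74 - 1.860·0.866667 = 1.128
Σt over all 4·4 pixels = 28.464
V = pitch²·Σt = 0.66²·28.464 = 12.399

t(2,2)=1.128 V=12.399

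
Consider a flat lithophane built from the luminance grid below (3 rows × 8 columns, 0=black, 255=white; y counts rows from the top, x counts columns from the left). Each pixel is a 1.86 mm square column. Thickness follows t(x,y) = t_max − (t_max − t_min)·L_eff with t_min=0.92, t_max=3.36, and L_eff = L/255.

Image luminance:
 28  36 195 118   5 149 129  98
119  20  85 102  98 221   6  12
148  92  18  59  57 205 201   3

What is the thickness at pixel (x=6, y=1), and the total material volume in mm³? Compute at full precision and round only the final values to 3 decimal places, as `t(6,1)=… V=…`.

span = t_max - t_min = 3.36 - 0.92 = 2.440
L(6,1) = 6, L_eff = 6/255 = 0.023529
t(6,1) = 3.36 - 2.440·0.023529 = 3.303
Σt over all 3·8 pixels = 379636/6375 ≈ 59.5507451
V = pitch²·Σt = 1.86²·379636/6375 = 206.022

t(6,1)=3.303 V=206.022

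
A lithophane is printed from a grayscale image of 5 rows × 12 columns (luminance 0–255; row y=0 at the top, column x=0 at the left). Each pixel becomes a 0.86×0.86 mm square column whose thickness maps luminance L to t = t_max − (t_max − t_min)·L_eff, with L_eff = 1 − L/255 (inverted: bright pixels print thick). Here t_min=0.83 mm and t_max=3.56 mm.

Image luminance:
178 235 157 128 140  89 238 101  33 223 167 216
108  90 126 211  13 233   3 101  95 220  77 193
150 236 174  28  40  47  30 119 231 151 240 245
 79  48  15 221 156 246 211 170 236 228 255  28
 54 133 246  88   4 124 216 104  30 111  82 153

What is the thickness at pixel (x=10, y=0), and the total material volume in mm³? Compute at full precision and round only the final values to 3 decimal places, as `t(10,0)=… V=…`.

span = t_max - t_min = 3.56 - 0.83 = 2.730
L(10,0) = 167, L_eff = 1 - 167/255 = 0.345098 (inverted)
t(10,0) = 3.56 - 2.730·0.345098 = 2.618
Σt over all 5·12 pixels = 294741/2125 ≈ 138.7016471
V = pitch²·Σt = 0.86²·294741/2125 = 102.584

t(10,0)=2.618 V=102.584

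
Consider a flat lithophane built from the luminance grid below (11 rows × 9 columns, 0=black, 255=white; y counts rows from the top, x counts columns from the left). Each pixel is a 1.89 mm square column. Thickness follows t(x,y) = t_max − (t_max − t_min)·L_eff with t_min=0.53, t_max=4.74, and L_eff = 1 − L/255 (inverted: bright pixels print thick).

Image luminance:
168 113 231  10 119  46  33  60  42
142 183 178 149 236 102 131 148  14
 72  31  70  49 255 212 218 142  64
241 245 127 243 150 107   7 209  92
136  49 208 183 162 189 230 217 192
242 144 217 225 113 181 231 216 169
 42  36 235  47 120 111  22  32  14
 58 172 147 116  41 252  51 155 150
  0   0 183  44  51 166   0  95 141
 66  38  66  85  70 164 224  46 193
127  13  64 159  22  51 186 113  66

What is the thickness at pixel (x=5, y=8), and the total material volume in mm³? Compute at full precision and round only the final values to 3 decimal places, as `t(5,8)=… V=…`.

t(5,8)=3.271 V=905.563

span = t_max - t_min = 4.74 - 0.53 = 4.210
L(5,8) = 166, L_eff = 1 - 166/255 = 0.349020 (inverted)
t(5,8) = 4.74 - 4.210·0.349020 = 3.271
Σt over all 11·9 pixels = 1077417/4250 ≈ 253.5098824
V = pitch²·Σt = 1.89²·1077417/4250 = 905.563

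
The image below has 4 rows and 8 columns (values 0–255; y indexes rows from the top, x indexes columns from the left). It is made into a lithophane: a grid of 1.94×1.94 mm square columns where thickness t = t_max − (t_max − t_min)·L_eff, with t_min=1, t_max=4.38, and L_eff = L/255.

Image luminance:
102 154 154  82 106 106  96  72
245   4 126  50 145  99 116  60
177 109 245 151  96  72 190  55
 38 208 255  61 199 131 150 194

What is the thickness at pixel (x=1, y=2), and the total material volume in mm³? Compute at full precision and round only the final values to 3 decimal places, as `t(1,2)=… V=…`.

span = t_max - t_min = 4.38 - 1 = 3.380
L(1,2) = 109, L_eff = 109/255 = 0.427451
t(1,2) = 4.38 - 3.380·0.427451 = 2.935
Σt over all 4·8 pixels = 551464/6375 ≈ 86.5041569
V = pitch²·Σt = 1.94²·551464/6375 = 325.567

t(1,2)=2.935 V=325.567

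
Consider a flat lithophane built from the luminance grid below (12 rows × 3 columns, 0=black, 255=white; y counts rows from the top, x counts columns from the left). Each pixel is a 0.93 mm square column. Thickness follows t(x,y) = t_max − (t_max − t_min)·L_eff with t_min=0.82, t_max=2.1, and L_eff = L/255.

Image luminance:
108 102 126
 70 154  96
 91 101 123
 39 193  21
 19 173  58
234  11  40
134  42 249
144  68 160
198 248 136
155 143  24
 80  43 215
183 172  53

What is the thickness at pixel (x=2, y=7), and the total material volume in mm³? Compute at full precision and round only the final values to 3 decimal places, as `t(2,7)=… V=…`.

t(2,7)=1.297 V=47.126

span = t_max - t_min = 2.1 - 0.82 = 1.280
L(2,7) = 160, L_eff = 160/255 = 0.627451
t(2,7) = 2.1 - 1.280·0.627451 = 1.297
Σt over all 12·3 pixels = 115786/2125 ≈ 54.4875294
V = pitch²·Σt = 0.93²·115786/2125 = 47.126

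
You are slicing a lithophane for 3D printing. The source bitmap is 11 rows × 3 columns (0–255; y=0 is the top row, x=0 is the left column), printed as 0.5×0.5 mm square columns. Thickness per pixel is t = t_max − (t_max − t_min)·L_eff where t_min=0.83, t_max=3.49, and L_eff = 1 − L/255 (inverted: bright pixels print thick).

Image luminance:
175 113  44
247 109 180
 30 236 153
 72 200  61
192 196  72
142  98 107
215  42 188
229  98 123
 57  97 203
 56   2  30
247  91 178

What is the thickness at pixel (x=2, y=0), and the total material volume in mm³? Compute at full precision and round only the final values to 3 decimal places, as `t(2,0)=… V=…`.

t(2,0)=1.289 V=18.017

span = t_max - t_min = 3.49 - 0.83 = 2.660
L(2,0) = 44, L_eff = 1 - 44/255 = 0.827451 (inverted)
t(2,0) = 3.49 - 2.660·0.827451 = 1.289
Σt over all 11·3 pixels = 1837723/25500 ≈ 72.0675686
V = pitch²·Σt = 0.5²·1837723/25500 = 18.017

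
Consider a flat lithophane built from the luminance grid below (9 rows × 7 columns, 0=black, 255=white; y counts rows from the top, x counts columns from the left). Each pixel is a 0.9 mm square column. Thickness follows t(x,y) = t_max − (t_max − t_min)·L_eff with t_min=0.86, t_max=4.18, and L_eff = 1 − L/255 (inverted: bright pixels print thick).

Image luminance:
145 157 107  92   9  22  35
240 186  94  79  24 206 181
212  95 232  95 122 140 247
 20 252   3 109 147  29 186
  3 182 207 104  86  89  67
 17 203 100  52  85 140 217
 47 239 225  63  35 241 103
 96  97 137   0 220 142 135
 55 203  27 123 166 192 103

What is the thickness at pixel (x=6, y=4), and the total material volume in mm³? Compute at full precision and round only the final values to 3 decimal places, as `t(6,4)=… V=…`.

t(6,4)=1.732 V=124.741

span = t_max - t_min = 4.18 - 0.86 = 3.320
L(6,4) = 67, L_eff = 1 - 67/255 = 0.737255 (inverted)
t(6,4) = 4.18 - 3.320·0.737255 = 1.732
Σt over all 9·7 pixels = 115501/750 ≈ 154.0013333
V = pitch²·Σt = 0.9²·115501/750 = 124.741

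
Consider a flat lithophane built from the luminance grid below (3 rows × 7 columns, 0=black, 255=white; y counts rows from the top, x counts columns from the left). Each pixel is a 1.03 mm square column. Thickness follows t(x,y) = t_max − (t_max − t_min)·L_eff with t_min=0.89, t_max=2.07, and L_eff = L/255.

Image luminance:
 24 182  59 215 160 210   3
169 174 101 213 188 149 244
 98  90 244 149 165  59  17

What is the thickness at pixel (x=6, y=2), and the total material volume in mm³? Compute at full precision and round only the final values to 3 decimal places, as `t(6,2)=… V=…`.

span = t_max - t_min = 2.07 - 0.89 = 1.180
L(6,2) = 17, L_eff = 17/255 = 0.066667
t(6,2) = 2.07 - 1.180·0.066667 = 1.991
Σt over all 3·7 pixels = 254917/8500 ≈ 29.9902353
V = pitch²·Σt = 1.03²·254917/8500 = 31.817

t(6,2)=1.991 V=31.817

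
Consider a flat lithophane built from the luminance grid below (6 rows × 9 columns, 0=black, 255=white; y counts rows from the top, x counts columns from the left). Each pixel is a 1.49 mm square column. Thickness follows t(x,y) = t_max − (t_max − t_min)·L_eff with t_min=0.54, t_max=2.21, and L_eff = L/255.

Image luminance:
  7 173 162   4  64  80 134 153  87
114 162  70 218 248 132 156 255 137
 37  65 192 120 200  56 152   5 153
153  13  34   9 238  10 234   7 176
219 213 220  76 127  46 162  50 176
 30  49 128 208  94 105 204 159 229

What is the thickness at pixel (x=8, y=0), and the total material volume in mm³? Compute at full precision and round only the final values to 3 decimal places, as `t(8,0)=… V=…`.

t(8,0)=1.640 V=167.460

span = t_max - t_min = 2.21 - 0.54 = 1.670
L(8,0) = 87, L_eff = 87/255 = 0.341176
t(8,0) = 2.21 - 1.670·0.341176 = 1.640
Σt over all 6·9 pixels = 128229/1700 ≈ 75.4288235
V = pitch²·Σt = 1.49²·128229/1700 = 167.460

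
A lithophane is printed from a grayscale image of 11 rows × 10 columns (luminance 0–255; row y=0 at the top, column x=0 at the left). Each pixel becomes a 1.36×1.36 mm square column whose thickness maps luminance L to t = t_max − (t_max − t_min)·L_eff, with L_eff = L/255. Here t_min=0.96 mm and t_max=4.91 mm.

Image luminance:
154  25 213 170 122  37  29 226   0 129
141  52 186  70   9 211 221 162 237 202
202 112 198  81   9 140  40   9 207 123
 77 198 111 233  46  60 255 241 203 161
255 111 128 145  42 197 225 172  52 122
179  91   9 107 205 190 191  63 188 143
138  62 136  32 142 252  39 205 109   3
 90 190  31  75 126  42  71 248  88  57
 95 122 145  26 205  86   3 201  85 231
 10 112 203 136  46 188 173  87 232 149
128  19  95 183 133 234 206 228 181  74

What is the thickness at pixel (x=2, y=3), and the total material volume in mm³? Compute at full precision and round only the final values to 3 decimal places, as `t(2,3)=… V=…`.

span = t_max - t_min = 4.91 - 0.96 = 3.950
L(2,3) = 111, L_eff = 111/255 = 0.435294
t(2,3) = 4.91 - 3.950·0.435294 = 3.191
Σt over all 11·10 pixels = 1627259/5100 ≈ 319.0703922
V = pitch²·Σt = 1.36²·1627259/5100 = 590.153

t(2,3)=3.191 V=590.153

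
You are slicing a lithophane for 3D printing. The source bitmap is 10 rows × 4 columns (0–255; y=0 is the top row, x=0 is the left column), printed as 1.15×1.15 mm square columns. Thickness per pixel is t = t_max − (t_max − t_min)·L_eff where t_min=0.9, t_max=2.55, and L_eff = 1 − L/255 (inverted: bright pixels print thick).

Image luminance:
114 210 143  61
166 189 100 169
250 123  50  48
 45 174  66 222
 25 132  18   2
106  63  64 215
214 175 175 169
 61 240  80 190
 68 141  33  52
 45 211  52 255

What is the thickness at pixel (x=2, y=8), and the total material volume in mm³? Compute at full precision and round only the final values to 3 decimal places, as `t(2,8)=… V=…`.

span = t_max - t_min = 2.55 - 0.9 = 1.650
L(2,8) = 33, L_eff = 1 - 33/255 = 0.870588 (inverted)
t(2,8) = 2.55 - 1.650·0.870588 = 1.114
Σt over all 10·4 pixels = 28819/425 ≈ 67.8094118
V = pitch²·Σt = 1.15²·28819/425 = 89.678

t(2,8)=1.114 V=89.678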